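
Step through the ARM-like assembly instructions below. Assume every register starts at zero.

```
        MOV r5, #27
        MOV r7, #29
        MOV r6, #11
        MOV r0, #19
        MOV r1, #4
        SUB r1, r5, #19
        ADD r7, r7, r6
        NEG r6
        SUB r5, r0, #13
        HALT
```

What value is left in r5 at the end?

6

r5=27
r7=29
r6=11
r0=19
r1=4
r1=27-19=8
r7=29+11=40
r6=-(11)=-11
r5=19-13=6
halt.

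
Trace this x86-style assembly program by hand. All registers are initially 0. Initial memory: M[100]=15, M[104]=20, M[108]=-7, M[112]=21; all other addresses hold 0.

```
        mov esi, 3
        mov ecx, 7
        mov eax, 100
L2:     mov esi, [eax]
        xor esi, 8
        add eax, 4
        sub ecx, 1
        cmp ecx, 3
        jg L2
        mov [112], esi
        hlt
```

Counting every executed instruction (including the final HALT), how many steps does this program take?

after mov esi, 3: esi=3
after mov ecx, 7: ecx=7
after mov eax, 100: eax=100
after mov esi, [eax]: esi=M[100]=15
after xor esi, 8: esi=15^8=7
after add eax, 4: eax=100+4=104
after sub ecx, 1: ecx=7-1=6
cmp ecx, 3  (cmp 6,3)
jg L2: taken
after mov esi, [eax]: esi=M[104]=20
after xor esi, 8: esi=20^8=28
after add eax, 4: eax=104+4=108
after sub ecx, 1: ecx=6-1=5
cmp ecx, 3  (cmp 5,3)
jg L2: taken
after mov esi, [eax]: esi=M[108]=-7
after xor esi, 8: esi=(-7)^8=-15
after add eax, 4: eax=108+4=112
after sub ecx, 1: ecx=5-1=4
cmp ecx, 3  (cmp 4,3)
jg L2: taken
after mov esi, [eax]: esi=M[112]=21
after xor esi, 8: esi=21^8=29
after add eax, 4: eax=112+4=116
after sub ecx, 1: ecx=4-1=3
cmp ecx, 3  (cmp 3,3)
jg L2: not taken
mov [112], esi → M[112]=29
halt.
Total executed instructions: 29.

29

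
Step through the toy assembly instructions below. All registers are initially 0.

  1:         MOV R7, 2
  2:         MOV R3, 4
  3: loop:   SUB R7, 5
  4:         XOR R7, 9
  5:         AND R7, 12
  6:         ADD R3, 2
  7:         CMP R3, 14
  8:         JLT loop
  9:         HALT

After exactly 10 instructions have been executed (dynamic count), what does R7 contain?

R7=2
R3=4
R7=2-5=-3
R7=(-3)^9=-12
R7=(-12)&12=4
R3=4+2=6
CMP R3, 14  (cmp 6,14)
JLT loop: taken
R7=4-5=-1
R7=(-1)^9=-10
After step 10: R7 = -10.

-10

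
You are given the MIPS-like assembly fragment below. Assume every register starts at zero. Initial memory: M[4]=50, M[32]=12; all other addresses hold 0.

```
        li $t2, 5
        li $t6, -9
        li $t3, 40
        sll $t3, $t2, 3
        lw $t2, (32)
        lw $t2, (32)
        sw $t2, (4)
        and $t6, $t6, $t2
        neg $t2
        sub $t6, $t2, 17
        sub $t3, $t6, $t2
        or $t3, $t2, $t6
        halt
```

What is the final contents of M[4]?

after li $t2, 5: $t2=5
after li $t6, -9: $t6=-9
after li $t3, 40: $t3=40
after sll $t3, $t2, 3: $t3=5<<3=40
after lw $t2, (32): $t2=M[32]=12
after lw $t2, (32): $t2=M[32]=12
sw $t2, (4) → M[4]=12
after and $t6, $t6, $t2: $t6=(-9)&12=4
after neg $t2: $t2=-(12)=-12
after sub $t6, $t2, 17: $t6=(-12)-17=-29
after sub $t3, $t6, $t2: $t3=(-29)-(-12)=-17
after or $t3, $t2, $t6: $t3=(-12)|(-29)=-9
halt.

12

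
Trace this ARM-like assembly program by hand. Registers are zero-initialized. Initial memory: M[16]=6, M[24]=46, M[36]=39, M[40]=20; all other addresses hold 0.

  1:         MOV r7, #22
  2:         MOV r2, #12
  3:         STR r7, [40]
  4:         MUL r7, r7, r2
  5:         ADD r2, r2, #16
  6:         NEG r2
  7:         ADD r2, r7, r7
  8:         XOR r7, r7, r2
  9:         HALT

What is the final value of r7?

792

after MOV r7, #22: r7=22
after MOV r2, #12: r2=12
STR r7, [40] → M[40]=22
after MUL r7, r7, r2: r7=22*12=264
after ADD r2, r2, #16: r2=12+16=28
after NEG r2: r2=-(28)=-28
after ADD r2, r7, r7: r2=264+264=528
after XOR r7, r7, r2: r7=264^528=792
halt.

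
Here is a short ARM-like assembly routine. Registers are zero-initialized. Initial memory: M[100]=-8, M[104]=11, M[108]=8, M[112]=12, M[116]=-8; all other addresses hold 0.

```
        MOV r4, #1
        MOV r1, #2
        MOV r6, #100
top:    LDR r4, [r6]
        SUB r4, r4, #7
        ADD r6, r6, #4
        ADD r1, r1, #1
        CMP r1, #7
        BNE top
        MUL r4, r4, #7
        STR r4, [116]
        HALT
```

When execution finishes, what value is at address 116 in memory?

-105

after MOV r4, #1: r4=1
after MOV r1, #2: r1=2
after MOV r6, #100: r6=100
after LDR r4, [r6]: r4=M[100]=-8
after SUB r4, r4, #7: r4=(-8)-7=-15
after ADD r6, r6, #4: r6=100+4=104
after ADD r1, r1, #1: r1=2+1=3
CMP r1, #7  (cmp 3,7)
BNE top: taken
after LDR r4, [r6]: r4=M[104]=11
after SUB r4, r4, #7: r4=11-7=4
after ADD r6, r6, #4: r6=104+4=108
after ADD r1, r1, #1: r1=3+1=4
CMP r1, #7  (cmp 4,7)
BNE top: taken
after LDR r4, [r6]: r4=M[108]=8
after SUB r4, r4, #7: r4=8-7=1
after ADD r6, r6, #4: r6=108+4=112
after ADD r1, r1, #1: r1=4+1=5
CMP r1, #7  (cmp 5,7)
BNE top: taken
after LDR r4, [r6]: r4=M[112]=12
after SUB r4, r4, #7: r4=12-7=5
after ADD r6, r6, #4: r6=112+4=116
after ADD r1, r1, #1: r1=5+1=6
CMP r1, #7  (cmp 6,7)
BNE top: taken
after LDR r4, [r6]: r4=M[116]=-8
after SUB r4, r4, #7: r4=(-8)-7=-15
after ADD r6, r6, #4: r6=116+4=120
after ADD r1, r1, #1: r1=6+1=7
CMP r1, #7  (cmp 7,7)
BNE top: not taken
after MUL r4, r4, #7: r4=(-15)*7=-105
STR r4, [116] → M[116]=-105
halt.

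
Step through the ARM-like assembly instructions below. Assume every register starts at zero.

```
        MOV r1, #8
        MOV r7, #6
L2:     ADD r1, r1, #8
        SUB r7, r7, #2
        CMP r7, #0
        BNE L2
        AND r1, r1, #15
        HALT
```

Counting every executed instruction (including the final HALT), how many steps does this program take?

r1=8
r7=6
r1=8+8=16
r7=6-2=4
CMP r7, #0  (cmp 4,0)
BNE L2: taken
r1=16+8=24
r7=4-2=2
CMP r7, #0  (cmp 2,0)
BNE L2: taken
r1=24+8=32
r7=2-2=0
CMP r7, #0  (cmp 0,0)
BNE L2: not taken
r1=32&15=0
halt.
Total executed instructions: 16.

16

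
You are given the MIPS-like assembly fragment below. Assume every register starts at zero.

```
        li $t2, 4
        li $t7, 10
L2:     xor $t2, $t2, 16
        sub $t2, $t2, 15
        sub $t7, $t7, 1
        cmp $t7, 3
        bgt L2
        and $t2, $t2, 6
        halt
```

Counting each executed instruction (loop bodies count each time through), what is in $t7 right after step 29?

after li $t2, 4: $t2=4
after li $t7, 10: $t7=10
after xor $t2, $t2, 16: $t2=4^16=20
after sub $t2, $t2, 15: $t2=20-15=5
after sub $t7, $t7, 1: $t7=10-1=9
cmp $t7, 3  (cmp 9,3)
bgt L2: taken
after xor $t2, $t2, 16: $t2=5^16=21
after sub $t2, $t2, 15: $t2=21-15=6
after sub $t7, $t7, 1: $t7=9-1=8
cmp $t7, 3  (cmp 8,3)
bgt L2: taken
after xor $t2, $t2, 16: $t2=6^16=22
after sub $t2, $t2, 15: $t2=22-15=7
after sub $t7, $t7, 1: $t7=8-1=7
cmp $t7, 3  (cmp 7,3)
bgt L2: taken
after xor $t2, $t2, 16: $t2=7^16=23
after sub $t2, $t2, 15: $t2=23-15=8
after sub $t7, $t7, 1: $t7=7-1=6
cmp $t7, 3  (cmp 6,3)
bgt L2: taken
after xor $t2, $t2, 16: $t2=8^16=24
after sub $t2, $t2, 15: $t2=24-15=9
after sub $t7, $t7, 1: $t7=6-1=5
cmp $t7, 3  (cmp 5,3)
bgt L2: taken
after xor $t2, $t2, 16: $t2=9^16=25
after sub $t2, $t2, 15: $t2=25-15=10
After step 29: $t7 = 5.

5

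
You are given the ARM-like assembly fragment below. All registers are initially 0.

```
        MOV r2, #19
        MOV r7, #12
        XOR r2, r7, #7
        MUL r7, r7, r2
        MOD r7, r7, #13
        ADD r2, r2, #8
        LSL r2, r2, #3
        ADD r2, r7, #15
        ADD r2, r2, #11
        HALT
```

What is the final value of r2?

MOV r2, #19 → r2=19
MOV r7, #12 → r7=12
XOR r2, r7, #7 → r2=12^7=11
MUL r7, r7, r2 → r7=12*11=132
MOD r7, r7, #13 → r7=132%13=2
ADD r2, r2, #8 → r2=11+8=19
LSL r2, r2, #3 → r2=19<<3=152
ADD r2, r7, #15 → r2=2+15=17
ADD r2, r2, #11 → r2=17+11=28
halt.

28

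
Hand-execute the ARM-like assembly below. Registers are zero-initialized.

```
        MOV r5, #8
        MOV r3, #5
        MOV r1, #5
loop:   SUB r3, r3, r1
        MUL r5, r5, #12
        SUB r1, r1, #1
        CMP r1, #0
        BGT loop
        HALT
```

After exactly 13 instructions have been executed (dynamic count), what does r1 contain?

3

after MOV r5, #8: r5=8
after MOV r3, #5: r3=5
after MOV r1, #5: r1=5
after SUB r3, r3, r1: r3=5-5=0
after MUL r5, r5, #12: r5=8*12=96
after SUB r1, r1, #1: r1=5-1=4
CMP r1, #0  (cmp 4,0)
BGT loop: taken
after SUB r3, r3, r1: r3=0-4=-4
after MUL r5, r5, #12: r5=96*12=1152
after SUB r1, r1, #1: r1=4-1=3
CMP r1, #0  (cmp 3,0)
BGT loop: taken
After step 13: r1 = 3.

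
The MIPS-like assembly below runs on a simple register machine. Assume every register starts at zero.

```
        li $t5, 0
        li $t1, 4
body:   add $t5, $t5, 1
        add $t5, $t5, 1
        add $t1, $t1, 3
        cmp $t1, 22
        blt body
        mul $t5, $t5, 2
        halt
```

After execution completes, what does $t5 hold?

24

after li $t5, 0: $t5=0
after li $t1, 4: $t1=4
after add $t5, $t5, 1: $t5=0+1=1
after add $t5, $t5, 1: $t5=1+1=2
after add $t1, $t1, 3: $t1=4+3=7
cmp $t1, 22  (cmp 7,22)
blt body: taken
after add $t5, $t5, 1: $t5=2+1=3
after add $t5, $t5, 1: $t5=3+1=4
after add $t1, $t1, 3: $t1=7+3=10
cmp $t1, 22  (cmp 10,22)
blt body: taken
after add $t5, $t5, 1: $t5=4+1=5
after add $t5, $t5, 1: $t5=5+1=6
after add $t1, $t1, 3: $t1=10+3=13
cmp $t1, 22  (cmp 13,22)
blt body: taken
after add $t5, $t5, 1: $t5=6+1=7
after add $t5, $t5, 1: $t5=7+1=8
after add $t1, $t1, 3: $t1=13+3=16
cmp $t1, 22  (cmp 16,22)
blt body: taken
after add $t5, $t5, 1: $t5=8+1=9
after add $t5, $t5, 1: $t5=9+1=10
after add $t1, $t1, 3: $t1=16+3=19
cmp $t1, 22  (cmp 19,22)
blt body: taken
after add $t5, $t5, 1: $t5=10+1=11
after add $t5, $t5, 1: $t5=11+1=12
after add $t1, $t1, 3: $t1=19+3=22
cmp $t1, 22  (cmp 22,22)
blt body: not taken
after mul $t5, $t5, 2: $t5=12*2=24
halt.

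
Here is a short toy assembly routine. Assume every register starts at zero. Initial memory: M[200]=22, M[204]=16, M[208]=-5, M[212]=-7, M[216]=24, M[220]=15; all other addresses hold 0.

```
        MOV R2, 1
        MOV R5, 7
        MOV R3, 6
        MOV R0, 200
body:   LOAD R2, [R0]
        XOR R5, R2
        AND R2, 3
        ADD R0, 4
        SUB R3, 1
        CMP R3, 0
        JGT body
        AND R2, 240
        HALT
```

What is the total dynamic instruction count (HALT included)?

after MOV R2, 1: R2=1
after MOV R5, 7: R5=7
after MOV R3, 6: R3=6
after MOV R0, 200: R0=200
after LOAD R2, [R0]: R2=M[200]=22
after XOR R5, R2: R5=7^22=17
after AND R2, 3: R2=22&3=2
after ADD R0, 4: R0=200+4=204
after SUB R3, 1: R3=6-1=5
CMP R3, 0  (cmp 5,0)
JGT body: taken
after LOAD R2, [R0]: R2=M[204]=16
after XOR R5, R2: R5=17^16=1
after AND R2, 3: R2=16&3=0
after ADD R0, 4: R0=204+4=208
after SUB R3, 1: R3=5-1=4
CMP R3, 0  (cmp 4,0)
JGT body: taken
after LOAD R2, [R0]: R2=M[208]=-5
after XOR R5, R2: R5=1^(-5)=-6
after AND R2, 3: R2=(-5)&3=3
after ADD R0, 4: R0=208+4=212
after SUB R3, 1: R3=4-1=3
CMP R3, 0  (cmp 3,0)
JGT body: taken
after LOAD R2, [R0]: R2=M[212]=-7
after XOR R5, R2: R5=(-6)^(-7)=3
after AND R2, 3: R2=(-7)&3=1
after ADD R0, 4: R0=212+4=216
after SUB R3, 1: R3=3-1=2
CMP R3, 0  (cmp 2,0)
JGT body: taken
after LOAD R2, [R0]: R2=M[216]=24
after XOR R5, R2: R5=3^24=27
after AND R2, 3: R2=24&3=0
after ADD R0, 4: R0=216+4=220
after SUB R3, 1: R3=2-1=1
CMP R3, 0  (cmp 1,0)
JGT body: taken
after LOAD R2, [R0]: R2=M[220]=15
after XOR R5, R2: R5=27^15=20
after AND R2, 3: R2=15&3=3
after ADD R0, 4: R0=220+4=224
after SUB R3, 1: R3=1-1=0
CMP R3, 0  (cmp 0,0)
JGT body: not taken
after AND R2, 240: R2=3&240=0
halt.
Total executed instructions: 48.

48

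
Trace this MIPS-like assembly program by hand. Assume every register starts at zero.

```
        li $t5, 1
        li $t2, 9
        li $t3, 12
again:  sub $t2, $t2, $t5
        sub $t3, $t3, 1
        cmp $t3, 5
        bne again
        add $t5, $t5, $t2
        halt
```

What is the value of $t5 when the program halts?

li $t5, 1 → $t5=1
li $t2, 9 → $t2=9
li $t3, 12 → $t3=12
sub $t2, $t2, $t5 → $t2=9-1=8
sub $t3, $t3, 1 → $t3=12-1=11
cmp $t3, 5  (cmp 11,5)
bne again: taken
sub $t2, $t2, $t5 → $t2=8-1=7
sub $t3, $t3, 1 → $t3=11-1=10
cmp $t3, 5  (cmp 10,5)
bne again: taken
sub $t2, $t2, $t5 → $t2=7-1=6
sub $t3, $t3, 1 → $t3=10-1=9
cmp $t3, 5  (cmp 9,5)
bne again: taken
sub $t2, $t2, $t5 → $t2=6-1=5
sub $t3, $t3, 1 → $t3=9-1=8
cmp $t3, 5  (cmp 8,5)
bne again: taken
sub $t2, $t2, $t5 → $t2=5-1=4
sub $t3, $t3, 1 → $t3=8-1=7
cmp $t3, 5  (cmp 7,5)
bne again: taken
sub $t2, $t2, $t5 → $t2=4-1=3
sub $t3, $t3, 1 → $t3=7-1=6
cmp $t3, 5  (cmp 6,5)
bne again: taken
sub $t2, $t2, $t5 → $t2=3-1=2
sub $t3, $t3, 1 → $t3=6-1=5
cmp $t3, 5  (cmp 5,5)
bne again: not taken
add $t5, $t5, $t2 → $t5=1+2=3
halt.

3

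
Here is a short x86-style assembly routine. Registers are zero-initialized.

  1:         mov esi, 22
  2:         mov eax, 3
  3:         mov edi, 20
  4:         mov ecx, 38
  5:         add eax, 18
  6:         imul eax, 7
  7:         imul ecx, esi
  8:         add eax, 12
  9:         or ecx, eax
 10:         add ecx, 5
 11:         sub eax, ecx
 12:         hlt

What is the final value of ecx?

996

esi=22
eax=3
edi=20
ecx=38
eax=3+18=21
eax=21*7=147
ecx=38*22=836
eax=147+12=159
ecx=836|159=991
ecx=991+5=996
eax=159-996=-837
halt.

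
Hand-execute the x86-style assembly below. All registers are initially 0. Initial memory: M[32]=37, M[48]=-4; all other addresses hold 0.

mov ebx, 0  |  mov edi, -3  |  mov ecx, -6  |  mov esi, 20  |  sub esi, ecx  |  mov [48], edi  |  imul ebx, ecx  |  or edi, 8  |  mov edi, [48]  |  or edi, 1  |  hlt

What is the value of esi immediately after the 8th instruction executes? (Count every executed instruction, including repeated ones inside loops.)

ebx=0
edi=-3
ecx=-6
esi=20
esi=20-(-6)=26
mov [48], edi → M[48]=-3
ebx=0*(-6)=0
edi=(-3)|8=-3
After step 8: esi = 26.

26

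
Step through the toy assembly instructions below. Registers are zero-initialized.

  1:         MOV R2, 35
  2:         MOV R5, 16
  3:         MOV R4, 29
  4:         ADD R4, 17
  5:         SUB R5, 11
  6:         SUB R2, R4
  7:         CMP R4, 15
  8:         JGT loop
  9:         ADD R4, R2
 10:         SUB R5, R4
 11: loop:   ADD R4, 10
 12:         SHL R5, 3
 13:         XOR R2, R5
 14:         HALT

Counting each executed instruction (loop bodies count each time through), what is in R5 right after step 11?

40

R2=35
R5=16
R4=29
R4=29+17=46
R5=16-11=5
R2=35-46=-11
CMP R4, 15  (cmp 46,15)
JGT loop: taken
R4=46+10=56
R5=5<<3=40
R2=(-11)^40=-35
After step 11: R5 = 40.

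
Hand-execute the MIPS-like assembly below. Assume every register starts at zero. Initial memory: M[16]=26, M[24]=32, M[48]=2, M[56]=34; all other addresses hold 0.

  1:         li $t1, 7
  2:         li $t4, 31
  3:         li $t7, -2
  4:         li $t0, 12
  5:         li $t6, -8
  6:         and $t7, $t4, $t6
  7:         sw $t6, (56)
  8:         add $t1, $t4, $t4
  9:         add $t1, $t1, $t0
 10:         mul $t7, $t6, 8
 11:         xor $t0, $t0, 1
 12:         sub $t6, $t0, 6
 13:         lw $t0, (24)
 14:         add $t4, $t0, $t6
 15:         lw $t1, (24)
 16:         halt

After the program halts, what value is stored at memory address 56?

li $t1, 7 → $t1=7
li $t4, 31 → $t4=31
li $t7, -2 → $t7=-2
li $t0, 12 → $t0=12
li $t6, -8 → $t6=-8
and $t7, $t4, $t6 → $t7=31&(-8)=24
sw $t6, (56) → M[56]=-8
add $t1, $t4, $t4 → $t1=31+31=62
add $t1, $t1, $t0 → $t1=62+12=74
mul $t7, $t6, 8 → $t7=(-8)*8=-64
xor $t0, $t0, 1 → $t0=12^1=13
sub $t6, $t0, 6 → $t6=13-6=7
lw $t0, (24) → $t0=M[24]=32
add $t4, $t0, $t6 → $t4=32+7=39
lw $t1, (24) → $t1=M[24]=32
halt.

-8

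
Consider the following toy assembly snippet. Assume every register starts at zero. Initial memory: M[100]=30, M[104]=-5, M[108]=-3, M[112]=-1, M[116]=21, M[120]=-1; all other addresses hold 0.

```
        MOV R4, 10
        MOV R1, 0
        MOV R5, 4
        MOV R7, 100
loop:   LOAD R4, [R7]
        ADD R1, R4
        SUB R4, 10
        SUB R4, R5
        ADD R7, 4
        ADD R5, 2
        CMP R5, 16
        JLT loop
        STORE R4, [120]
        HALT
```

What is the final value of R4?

-25

MOV R4, 10 → R4=10
MOV R1, 0 → R1=0
MOV R5, 4 → R5=4
MOV R7, 100 → R7=100
LOAD R4, [R7] → R4=M[100]=30
ADD R1, R4 → R1=0+30=30
SUB R4, 10 → R4=30-10=20
SUB R4, R5 → R4=20-4=16
ADD R7, 4 → R7=100+4=104
ADD R5, 2 → R5=4+2=6
CMP R5, 16  (cmp 6,16)
JLT loop: taken
LOAD R4, [R7] → R4=M[104]=-5
ADD R1, R4 → R1=30+(-5)=25
SUB R4, 10 → R4=(-5)-10=-15
SUB R4, R5 → R4=(-15)-6=-21
ADD R7, 4 → R7=104+4=108
ADD R5, 2 → R5=6+2=8
CMP R5, 16  (cmp 8,16)
JLT loop: taken
LOAD R4, [R7] → R4=M[108]=-3
ADD R1, R4 → R1=25+(-3)=22
SUB R4, 10 → R4=(-3)-10=-13
SUB R4, R5 → R4=(-13)-8=-21
ADD R7, 4 → R7=108+4=112
ADD R5, 2 → R5=8+2=10
CMP R5, 16  (cmp 10,16)
JLT loop: taken
LOAD R4, [R7] → R4=M[112]=-1
ADD R1, R4 → R1=22+(-1)=21
SUB R4, 10 → R4=(-1)-10=-11
SUB R4, R5 → R4=(-11)-10=-21
ADD R7, 4 → R7=112+4=116
ADD R5, 2 → R5=10+2=12
CMP R5, 16  (cmp 12,16)
JLT loop: taken
LOAD R4, [R7] → R4=M[116]=21
ADD R1, R4 → R1=21+21=42
SUB R4, 10 → R4=21-10=11
SUB R4, R5 → R4=11-12=-1
ADD R7, 4 → R7=116+4=120
ADD R5, 2 → R5=12+2=14
CMP R5, 16  (cmp 14,16)
JLT loop: taken
LOAD R4, [R7] → R4=M[120]=-1
ADD R1, R4 → R1=42+(-1)=41
SUB R4, 10 → R4=(-1)-10=-11
SUB R4, R5 → R4=(-11)-14=-25
ADD R7, 4 → R7=120+4=124
ADD R5, 2 → R5=14+2=16
CMP R5, 16  (cmp 16,16)
JLT loop: not taken
STORE R4, [120] → M[120]=-25
halt.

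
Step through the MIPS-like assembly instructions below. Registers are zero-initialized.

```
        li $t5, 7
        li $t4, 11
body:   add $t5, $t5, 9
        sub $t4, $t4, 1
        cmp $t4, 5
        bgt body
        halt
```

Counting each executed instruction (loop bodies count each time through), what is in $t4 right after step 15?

li $t5, 7 → $t5=7
li $t4, 11 → $t4=11
add $t5, $t5, 9 → $t5=7+9=16
sub $t4, $t4, 1 → $t4=11-1=10
cmp $t4, 5  (cmp 10,5)
bgt body: taken
add $t5, $t5, 9 → $t5=16+9=25
sub $t4, $t4, 1 → $t4=10-1=9
cmp $t4, 5  (cmp 9,5)
bgt body: taken
add $t5, $t5, 9 → $t5=25+9=34
sub $t4, $t4, 1 → $t4=9-1=8
cmp $t4, 5  (cmp 8,5)
bgt body: taken
add $t5, $t5, 9 → $t5=34+9=43
After step 15: $t4 = 8.

8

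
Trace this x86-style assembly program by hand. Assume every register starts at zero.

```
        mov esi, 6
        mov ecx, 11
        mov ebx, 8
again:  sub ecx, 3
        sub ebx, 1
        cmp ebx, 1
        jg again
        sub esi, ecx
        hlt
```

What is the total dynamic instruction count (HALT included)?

33

esi=6
ecx=11
ebx=8
ecx=11-3=8
ebx=8-1=7
cmp ebx, 1  (cmp 7,1)
jg again: taken
ecx=8-3=5
ebx=7-1=6
cmp ebx, 1  (cmp 6,1)
jg again: taken
ecx=5-3=2
ebx=6-1=5
cmp ebx, 1  (cmp 5,1)
jg again: taken
ecx=2-3=-1
ebx=5-1=4
cmp ebx, 1  (cmp 4,1)
jg again: taken
ecx=(-1)-3=-4
ebx=4-1=3
cmp ebx, 1  (cmp 3,1)
jg again: taken
ecx=(-4)-3=-7
ebx=3-1=2
cmp ebx, 1  (cmp 2,1)
jg again: taken
ecx=(-7)-3=-10
ebx=2-1=1
cmp ebx, 1  (cmp 1,1)
jg again: not taken
esi=6-(-10)=16
halt.
Total executed instructions: 33.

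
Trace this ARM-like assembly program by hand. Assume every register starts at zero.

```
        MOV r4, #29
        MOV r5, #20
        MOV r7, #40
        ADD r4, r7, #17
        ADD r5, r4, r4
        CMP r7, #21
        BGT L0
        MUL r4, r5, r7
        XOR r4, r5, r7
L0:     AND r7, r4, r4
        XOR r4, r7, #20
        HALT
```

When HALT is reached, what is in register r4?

r4=29
r5=20
r7=40
r4=40+17=57
r5=57+57=114
CMP r7, #21  (cmp 40,21)
BGT L0: taken
r7=57&57=57
r4=57^20=45
halt.

45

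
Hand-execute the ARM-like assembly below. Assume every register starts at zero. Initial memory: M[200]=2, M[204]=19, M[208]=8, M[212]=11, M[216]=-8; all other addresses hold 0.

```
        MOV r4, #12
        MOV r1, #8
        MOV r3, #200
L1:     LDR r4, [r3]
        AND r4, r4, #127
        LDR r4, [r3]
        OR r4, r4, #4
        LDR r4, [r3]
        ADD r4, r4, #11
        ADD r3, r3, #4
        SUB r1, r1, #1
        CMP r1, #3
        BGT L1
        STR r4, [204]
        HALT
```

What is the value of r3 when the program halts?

after MOV r4, #12: r4=12
after MOV r1, #8: r1=8
after MOV r3, #200: r3=200
after LDR r4, [r3]: r4=M[200]=2
after AND r4, r4, #127: r4=2&127=2
after LDR r4, [r3]: r4=M[200]=2
after OR r4, r4, #4: r4=2|4=6
after LDR r4, [r3]: r4=M[200]=2
after ADD r4, r4, #11: r4=2+11=13
after ADD r3, r3, #4: r3=200+4=204
after SUB r1, r1, #1: r1=8-1=7
CMP r1, #3  (cmp 7,3)
BGT L1: taken
after LDR r4, [r3]: r4=M[204]=19
after AND r4, r4, #127: r4=19&127=19
after LDR r4, [r3]: r4=M[204]=19
after OR r4, r4, #4: r4=19|4=23
after LDR r4, [r3]: r4=M[204]=19
after ADD r4, r4, #11: r4=19+11=30
after ADD r3, r3, #4: r3=204+4=208
after SUB r1, r1, #1: r1=7-1=6
CMP r1, #3  (cmp 6,3)
BGT L1: taken
after LDR r4, [r3]: r4=M[208]=8
after AND r4, r4, #127: r4=8&127=8
after LDR r4, [r3]: r4=M[208]=8
after OR r4, r4, #4: r4=8|4=12
after LDR r4, [r3]: r4=M[208]=8
after ADD r4, r4, #11: r4=8+11=19
after ADD r3, r3, #4: r3=208+4=212
after SUB r1, r1, #1: r1=6-1=5
CMP r1, #3  (cmp 5,3)
BGT L1: taken
after LDR r4, [r3]: r4=M[212]=11
after AND r4, r4, #127: r4=11&127=11
after LDR r4, [r3]: r4=M[212]=11
after OR r4, r4, #4: r4=11|4=15
after LDR r4, [r3]: r4=M[212]=11
after ADD r4, r4, #11: r4=11+11=22
after ADD r3, r3, #4: r3=212+4=216
after SUB r1, r1, #1: r1=5-1=4
CMP r1, #3  (cmp 4,3)
BGT L1: taken
after LDR r4, [r3]: r4=M[216]=-8
after AND r4, r4, #127: r4=(-8)&127=120
after LDR r4, [r3]: r4=M[216]=-8
after OR r4, r4, #4: r4=(-8)|4=-4
after LDR r4, [r3]: r4=M[216]=-8
after ADD r4, r4, #11: r4=(-8)+11=3
after ADD r3, r3, #4: r3=216+4=220
after SUB r1, r1, #1: r1=4-1=3
CMP r1, #3  (cmp 3,3)
BGT L1: not taken
STR r4, [204] → M[204]=3
halt.

220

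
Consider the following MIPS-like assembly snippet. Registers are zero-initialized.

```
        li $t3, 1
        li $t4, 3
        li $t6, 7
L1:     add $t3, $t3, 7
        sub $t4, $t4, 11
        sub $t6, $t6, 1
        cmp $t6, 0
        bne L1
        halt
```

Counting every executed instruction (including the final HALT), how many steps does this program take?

39

$t3=1
$t4=3
$t6=7
$t3=1+7=8
$t4=3-11=-8
$t6=7-1=6
cmp $t6, 0  (cmp 6,0)
bne L1: taken
$t3=8+7=15
$t4=(-8)-11=-19
$t6=6-1=5
cmp $t6, 0  (cmp 5,0)
bne L1: taken
$t3=15+7=22
$t4=(-19)-11=-30
$t6=5-1=4
cmp $t6, 0  (cmp 4,0)
bne L1: taken
$t3=22+7=29
$t4=(-30)-11=-41
$t6=4-1=3
cmp $t6, 0  (cmp 3,0)
bne L1: taken
$t3=29+7=36
$t4=(-41)-11=-52
$t6=3-1=2
cmp $t6, 0  (cmp 2,0)
bne L1: taken
$t3=36+7=43
$t4=(-52)-11=-63
$t6=2-1=1
cmp $t6, 0  (cmp 1,0)
bne L1: taken
$t3=43+7=50
$t4=(-63)-11=-74
$t6=1-1=0
cmp $t6, 0  (cmp 0,0)
bne L1: not taken
halt.
Total executed instructions: 39.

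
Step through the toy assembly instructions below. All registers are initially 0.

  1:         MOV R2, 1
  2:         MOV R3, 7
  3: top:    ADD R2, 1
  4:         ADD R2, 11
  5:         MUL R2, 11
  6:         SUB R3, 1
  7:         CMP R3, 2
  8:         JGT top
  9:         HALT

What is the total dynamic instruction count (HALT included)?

after MOV R2, 1: R2=1
after MOV R3, 7: R3=7
after ADD R2, 1: R2=1+1=2
after ADD R2, 11: R2=2+11=13
after MUL R2, 11: R2=13*11=143
after SUB R3, 1: R3=7-1=6
CMP R3, 2  (cmp 6,2)
JGT top: taken
after ADD R2, 1: R2=143+1=144
after ADD R2, 11: R2=144+11=155
after MUL R2, 11: R2=155*11=1705
after SUB R3, 1: R3=6-1=5
CMP R3, 2  (cmp 5,2)
JGT top: taken
after ADD R2, 1: R2=1705+1=1706
after ADD R2, 11: R2=1706+11=1717
after MUL R2, 11: R2=1717*11=18887
after SUB R3, 1: R3=5-1=4
CMP R3, 2  (cmp 4,2)
JGT top: taken
after ADD R2, 1: R2=18887+1=18888
after ADD R2, 11: R2=18888+11=18899
after MUL R2, 11: R2=18899*11=207889
after SUB R3, 1: R3=4-1=3
CMP R3, 2  (cmp 3,2)
JGT top: taken
after ADD R2, 1: R2=207889+1=207890
after ADD R2, 11: R2=207890+11=207901
after MUL R2, 11: R2=207901*11=2286911
after SUB R3, 1: R3=3-1=2
CMP R3, 2  (cmp 2,2)
JGT top: not taken
halt.
Total executed instructions: 33.

33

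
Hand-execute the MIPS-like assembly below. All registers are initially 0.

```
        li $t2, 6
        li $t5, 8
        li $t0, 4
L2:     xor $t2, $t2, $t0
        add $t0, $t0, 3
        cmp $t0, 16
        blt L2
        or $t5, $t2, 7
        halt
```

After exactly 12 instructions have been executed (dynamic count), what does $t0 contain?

li $t2, 6 → $t2=6
li $t5, 8 → $t5=8
li $t0, 4 → $t0=4
xor $t2, $t2, $t0 → $t2=6^4=2
add $t0, $t0, 3 → $t0=4+3=7
cmp $t0, 16  (cmp 7,16)
blt L2: taken
xor $t2, $t2, $t0 → $t2=2^7=5
add $t0, $t0, 3 → $t0=7+3=10
cmp $t0, 16  (cmp 10,16)
blt L2: taken
xor $t2, $t2, $t0 → $t2=5^10=15
After step 12: $t0 = 10.

10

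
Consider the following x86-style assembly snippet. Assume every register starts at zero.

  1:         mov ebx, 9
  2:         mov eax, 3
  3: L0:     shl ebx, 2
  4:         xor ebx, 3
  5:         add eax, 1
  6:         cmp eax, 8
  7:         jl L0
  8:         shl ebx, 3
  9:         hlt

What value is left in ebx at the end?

mov ebx, 9 → ebx=9
mov eax, 3 → eax=3
shl ebx, 2 → ebx=9<<2=36
xor ebx, 3 → ebx=36^3=39
add eax, 1 → eax=3+1=4
cmp eax, 8  (cmp 4,8)
jl L0: taken
shl ebx, 2 → ebx=39<<2=156
xor ebx, 3 → ebx=156^3=159
add eax, 1 → eax=4+1=5
cmp eax, 8  (cmp 5,8)
jl L0: taken
shl ebx, 2 → ebx=159<<2=636
xor ebx, 3 → ebx=636^3=639
add eax, 1 → eax=5+1=6
cmp eax, 8  (cmp 6,8)
jl L0: taken
shl ebx, 2 → ebx=639<<2=2556
xor ebx, 3 → ebx=2556^3=2559
add eax, 1 → eax=6+1=7
cmp eax, 8  (cmp 7,8)
jl L0: taken
shl ebx, 2 → ebx=2559<<2=10236
xor ebx, 3 → ebx=10236^3=10239
add eax, 1 → eax=7+1=8
cmp eax, 8  (cmp 8,8)
jl L0: not taken
shl ebx, 3 → ebx=10239<<3=81912
halt.

81912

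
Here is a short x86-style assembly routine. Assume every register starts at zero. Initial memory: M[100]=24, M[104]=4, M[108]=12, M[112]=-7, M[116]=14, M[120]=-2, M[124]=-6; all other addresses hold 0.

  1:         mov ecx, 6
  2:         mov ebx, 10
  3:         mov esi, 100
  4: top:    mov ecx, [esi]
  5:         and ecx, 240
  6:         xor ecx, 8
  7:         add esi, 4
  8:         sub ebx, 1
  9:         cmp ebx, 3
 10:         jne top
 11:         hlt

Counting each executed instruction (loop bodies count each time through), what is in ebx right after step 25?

mov ecx, 6 → ecx=6
mov ebx, 10 → ebx=10
mov esi, 100 → esi=100
mov ecx, [esi] → ecx=M[100]=24
and ecx, 240 → ecx=24&240=16
xor ecx, 8 → ecx=16^8=24
add esi, 4 → esi=100+4=104
sub ebx, 1 → ebx=10-1=9
cmp ebx, 3  (cmp 9,3)
jne top: taken
mov ecx, [esi] → ecx=M[104]=4
and ecx, 240 → ecx=4&240=0
xor ecx, 8 → ecx=0^8=8
add esi, 4 → esi=104+4=108
sub ebx, 1 → ebx=9-1=8
cmp ebx, 3  (cmp 8,3)
jne top: taken
mov ecx, [esi] → ecx=M[108]=12
and ecx, 240 → ecx=12&240=0
xor ecx, 8 → ecx=0^8=8
add esi, 4 → esi=108+4=112
sub ebx, 1 → ebx=8-1=7
cmp ebx, 3  (cmp 7,3)
jne top: taken
mov ecx, [esi] → ecx=M[112]=-7
After step 25: ebx = 7.

7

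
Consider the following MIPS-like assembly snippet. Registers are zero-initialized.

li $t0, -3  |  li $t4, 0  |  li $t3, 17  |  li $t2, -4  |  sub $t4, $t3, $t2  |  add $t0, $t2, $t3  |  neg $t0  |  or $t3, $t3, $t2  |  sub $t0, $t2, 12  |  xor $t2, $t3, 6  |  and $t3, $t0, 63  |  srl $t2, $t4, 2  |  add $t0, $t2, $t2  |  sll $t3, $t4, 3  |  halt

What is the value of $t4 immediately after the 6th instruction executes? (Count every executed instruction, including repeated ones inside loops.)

21

after li $t0, -3: $t0=-3
after li $t4, 0: $t4=0
after li $t3, 17: $t3=17
after li $t2, -4: $t2=-4
after sub $t4, $t3, $t2: $t4=17-(-4)=21
after add $t0, $t2, $t3: $t0=(-4)+17=13
After step 6: $t4 = 21.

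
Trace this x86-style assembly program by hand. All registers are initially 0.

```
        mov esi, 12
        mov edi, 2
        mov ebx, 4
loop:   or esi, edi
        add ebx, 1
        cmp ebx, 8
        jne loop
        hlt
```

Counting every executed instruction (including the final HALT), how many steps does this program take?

after mov esi, 12: esi=12
after mov edi, 2: edi=2
after mov ebx, 4: ebx=4
after or esi, edi: esi=12|2=14
after add ebx, 1: ebx=4+1=5
cmp ebx, 8  (cmp 5,8)
jne loop: taken
after or esi, edi: esi=14|2=14
after add ebx, 1: ebx=5+1=6
cmp ebx, 8  (cmp 6,8)
jne loop: taken
after or esi, edi: esi=14|2=14
after add ebx, 1: ebx=6+1=7
cmp ebx, 8  (cmp 7,8)
jne loop: taken
after or esi, edi: esi=14|2=14
after add ebx, 1: ebx=7+1=8
cmp ebx, 8  (cmp 8,8)
jne loop: not taken
halt.
Total executed instructions: 20.

20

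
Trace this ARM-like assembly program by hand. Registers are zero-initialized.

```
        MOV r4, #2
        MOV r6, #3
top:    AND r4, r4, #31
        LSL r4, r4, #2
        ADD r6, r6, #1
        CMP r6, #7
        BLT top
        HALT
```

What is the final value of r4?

0

MOV r4, #2 → r4=2
MOV r6, #3 → r6=3
AND r4, r4, #31 → r4=2&31=2
LSL r4, r4, #2 → r4=2<<2=8
ADD r6, r6, #1 → r6=3+1=4
CMP r6, #7  (cmp 4,7)
BLT top: taken
AND r4, r4, #31 → r4=8&31=8
LSL r4, r4, #2 → r4=8<<2=32
ADD r6, r6, #1 → r6=4+1=5
CMP r6, #7  (cmp 5,7)
BLT top: taken
AND r4, r4, #31 → r4=32&31=0
LSL r4, r4, #2 → r4=0<<2=0
ADD r6, r6, #1 → r6=5+1=6
CMP r6, #7  (cmp 6,7)
BLT top: taken
AND r4, r4, #31 → r4=0&31=0
LSL r4, r4, #2 → r4=0<<2=0
ADD r6, r6, #1 → r6=6+1=7
CMP r6, #7  (cmp 7,7)
BLT top: not taken
halt.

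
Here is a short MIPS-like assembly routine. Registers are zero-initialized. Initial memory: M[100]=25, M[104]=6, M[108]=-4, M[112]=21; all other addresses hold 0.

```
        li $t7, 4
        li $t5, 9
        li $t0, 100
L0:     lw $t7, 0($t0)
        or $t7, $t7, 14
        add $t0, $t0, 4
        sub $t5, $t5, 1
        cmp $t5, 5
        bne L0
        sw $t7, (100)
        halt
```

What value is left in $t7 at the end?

31

after li $t7, 4: $t7=4
after li $t5, 9: $t5=9
after li $t0, 100: $t0=100
after lw $t7, 0($t0): $t7=M[100]=25
after or $t7, $t7, 14: $t7=25|14=31
after add $t0, $t0, 4: $t0=100+4=104
after sub $t5, $t5, 1: $t5=9-1=8
cmp $t5, 5  (cmp 8,5)
bne L0: taken
after lw $t7, 0($t0): $t7=M[104]=6
after or $t7, $t7, 14: $t7=6|14=14
after add $t0, $t0, 4: $t0=104+4=108
after sub $t5, $t5, 1: $t5=8-1=7
cmp $t5, 5  (cmp 7,5)
bne L0: taken
after lw $t7, 0($t0): $t7=M[108]=-4
after or $t7, $t7, 14: $t7=(-4)|14=-2
after add $t0, $t0, 4: $t0=108+4=112
after sub $t5, $t5, 1: $t5=7-1=6
cmp $t5, 5  (cmp 6,5)
bne L0: taken
after lw $t7, 0($t0): $t7=M[112]=21
after or $t7, $t7, 14: $t7=21|14=31
after add $t0, $t0, 4: $t0=112+4=116
after sub $t5, $t5, 1: $t5=6-1=5
cmp $t5, 5  (cmp 5,5)
bne L0: not taken
sw $t7, (100) → M[100]=31
halt.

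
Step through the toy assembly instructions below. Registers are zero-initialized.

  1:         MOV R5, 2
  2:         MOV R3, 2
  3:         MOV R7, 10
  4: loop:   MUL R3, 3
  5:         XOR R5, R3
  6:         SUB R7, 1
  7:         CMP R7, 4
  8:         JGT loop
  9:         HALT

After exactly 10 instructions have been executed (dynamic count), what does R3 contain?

18

after MOV R5, 2: R5=2
after MOV R3, 2: R3=2
after MOV R7, 10: R7=10
after MUL R3, 3: R3=2*3=6
after XOR R5, R3: R5=2^6=4
after SUB R7, 1: R7=10-1=9
CMP R7, 4  (cmp 9,4)
JGT loop: taken
after MUL R3, 3: R3=6*3=18
after XOR R5, R3: R5=4^18=22
After step 10: R3 = 18.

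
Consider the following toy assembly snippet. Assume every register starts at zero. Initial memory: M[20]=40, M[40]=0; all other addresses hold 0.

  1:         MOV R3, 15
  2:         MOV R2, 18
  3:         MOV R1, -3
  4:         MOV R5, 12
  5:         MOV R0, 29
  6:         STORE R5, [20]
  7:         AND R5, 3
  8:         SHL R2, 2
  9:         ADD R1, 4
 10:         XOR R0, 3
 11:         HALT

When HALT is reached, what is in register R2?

R3=15
R2=18
R1=-3
R5=12
R0=29
STORE R5, [20] → M[20]=12
R5=12&3=0
R2=18<<2=72
R1=(-3)+4=1
R0=29^3=30
halt.

72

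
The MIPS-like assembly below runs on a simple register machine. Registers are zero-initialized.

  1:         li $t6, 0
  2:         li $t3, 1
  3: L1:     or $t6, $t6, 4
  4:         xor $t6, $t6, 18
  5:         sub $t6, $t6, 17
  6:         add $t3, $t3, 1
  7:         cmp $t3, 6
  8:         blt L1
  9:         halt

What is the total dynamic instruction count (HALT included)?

33

$t6=0
$t3=1
$t6=0|4=4
$t6=4^18=22
$t6=22-17=5
$t3=1+1=2
cmp $t3, 6  (cmp 2,6)
blt L1: taken
$t6=5|4=5
$t6=5^18=23
$t6=23-17=6
$t3=2+1=3
cmp $t3, 6  (cmp 3,6)
blt L1: taken
$t6=6|4=6
$t6=6^18=20
$t6=20-17=3
$t3=3+1=4
cmp $t3, 6  (cmp 4,6)
blt L1: taken
$t6=3|4=7
$t6=7^18=21
$t6=21-17=4
$t3=4+1=5
cmp $t3, 6  (cmp 5,6)
blt L1: taken
$t6=4|4=4
$t6=4^18=22
$t6=22-17=5
$t3=5+1=6
cmp $t3, 6  (cmp 6,6)
blt L1: not taken
halt.
Total executed instructions: 33.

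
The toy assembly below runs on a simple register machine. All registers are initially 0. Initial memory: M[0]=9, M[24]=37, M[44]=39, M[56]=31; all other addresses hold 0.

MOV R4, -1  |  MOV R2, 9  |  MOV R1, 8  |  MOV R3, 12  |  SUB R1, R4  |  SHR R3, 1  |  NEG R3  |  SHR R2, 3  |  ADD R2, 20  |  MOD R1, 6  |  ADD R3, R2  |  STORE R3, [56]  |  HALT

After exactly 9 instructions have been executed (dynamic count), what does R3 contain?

-6

R4=-1
R2=9
R1=8
R3=12
R1=8-(-1)=9
R3=12>>1=6
R3=-(6)=-6
R2=9>>3=1
R2=1+20=21
After step 9: R3 = -6.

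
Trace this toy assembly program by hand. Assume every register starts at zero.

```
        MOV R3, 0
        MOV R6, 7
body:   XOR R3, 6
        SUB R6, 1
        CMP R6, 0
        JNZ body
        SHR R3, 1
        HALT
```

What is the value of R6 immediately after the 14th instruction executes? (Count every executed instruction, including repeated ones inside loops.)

after MOV R3, 0: R3=0
after MOV R6, 7: R6=7
after XOR R3, 6: R3=0^6=6
after SUB R6, 1: R6=7-1=6
CMP R6, 0  (cmp 6,0)
JNZ body: taken
after XOR R3, 6: R3=6^6=0
after SUB R6, 1: R6=6-1=5
CMP R6, 0  (cmp 5,0)
JNZ body: taken
after XOR R3, 6: R3=0^6=6
after SUB R6, 1: R6=5-1=4
CMP R6, 0  (cmp 4,0)
JNZ body: taken
After step 14: R6 = 4.

4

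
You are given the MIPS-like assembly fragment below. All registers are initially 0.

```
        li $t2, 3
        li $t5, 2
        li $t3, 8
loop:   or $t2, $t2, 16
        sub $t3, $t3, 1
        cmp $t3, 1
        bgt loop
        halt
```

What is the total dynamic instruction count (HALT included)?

li $t2, 3 → $t2=3
li $t5, 2 → $t5=2
li $t3, 8 → $t3=8
or $t2, $t2, 16 → $t2=3|16=19
sub $t3, $t3, 1 → $t3=8-1=7
cmp $t3, 1  (cmp 7,1)
bgt loop: taken
or $t2, $t2, 16 → $t2=19|16=19
sub $t3, $t3, 1 → $t3=7-1=6
cmp $t3, 1  (cmp 6,1)
bgt loop: taken
or $t2, $t2, 16 → $t2=19|16=19
sub $t3, $t3, 1 → $t3=6-1=5
cmp $t3, 1  (cmp 5,1)
bgt loop: taken
or $t2, $t2, 16 → $t2=19|16=19
sub $t3, $t3, 1 → $t3=5-1=4
cmp $t3, 1  (cmp 4,1)
bgt loop: taken
or $t2, $t2, 16 → $t2=19|16=19
sub $t3, $t3, 1 → $t3=4-1=3
cmp $t3, 1  (cmp 3,1)
bgt loop: taken
or $t2, $t2, 16 → $t2=19|16=19
sub $t3, $t3, 1 → $t3=3-1=2
cmp $t3, 1  (cmp 2,1)
bgt loop: taken
or $t2, $t2, 16 → $t2=19|16=19
sub $t3, $t3, 1 → $t3=2-1=1
cmp $t3, 1  (cmp 1,1)
bgt loop: not taken
halt.
Total executed instructions: 32.

32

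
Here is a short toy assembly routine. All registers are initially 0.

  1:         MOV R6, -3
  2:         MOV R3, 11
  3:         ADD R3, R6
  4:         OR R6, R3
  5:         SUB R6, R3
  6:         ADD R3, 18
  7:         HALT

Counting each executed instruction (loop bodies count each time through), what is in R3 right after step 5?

8

MOV R6, -3 → R6=-3
MOV R3, 11 → R3=11
ADD R3, R6 → R3=11+(-3)=8
OR R6, R3 → R6=(-3)|8=-3
SUB R6, R3 → R6=(-3)-8=-11
After step 5: R3 = 8.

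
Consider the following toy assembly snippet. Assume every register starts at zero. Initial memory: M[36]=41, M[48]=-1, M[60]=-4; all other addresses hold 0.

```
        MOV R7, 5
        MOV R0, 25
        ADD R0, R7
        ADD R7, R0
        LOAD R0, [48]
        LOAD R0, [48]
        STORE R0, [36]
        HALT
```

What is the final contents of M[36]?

-1

MOV R7, 5 → R7=5
MOV R0, 25 → R0=25
ADD R0, R7 → R0=25+5=30
ADD R7, R0 → R7=5+30=35
LOAD R0, [48] → R0=M[48]=-1
LOAD R0, [48] → R0=M[48]=-1
STORE R0, [36] → M[36]=-1
halt.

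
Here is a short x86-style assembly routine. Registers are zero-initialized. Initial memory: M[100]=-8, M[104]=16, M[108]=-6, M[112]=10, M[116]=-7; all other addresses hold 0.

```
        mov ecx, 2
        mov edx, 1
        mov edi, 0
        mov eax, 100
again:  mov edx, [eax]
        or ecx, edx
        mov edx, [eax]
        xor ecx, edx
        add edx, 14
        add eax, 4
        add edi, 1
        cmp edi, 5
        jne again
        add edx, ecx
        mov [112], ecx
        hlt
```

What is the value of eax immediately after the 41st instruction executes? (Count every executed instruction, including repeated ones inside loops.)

ecx=2
edx=1
edi=0
eax=100
edx=M[100]=-8
ecx=2|(-8)=-6
edx=M[100]=-8
ecx=(-6)^(-8)=2
edx=(-8)+14=6
eax=100+4=104
edi=0+1=1
cmp edi, 5  (cmp 1,5)
jne again: taken
edx=M[104]=16
ecx=2|16=18
edx=M[104]=16
ecx=18^16=2
edx=16+14=30
eax=104+4=108
edi=1+1=2
cmp edi, 5  (cmp 2,5)
jne again: taken
edx=M[108]=-6
ecx=2|(-6)=-6
edx=M[108]=-6
ecx=(-6)^(-6)=0
edx=(-6)+14=8
eax=108+4=112
edi=2+1=3
cmp edi, 5  (cmp 3,5)
jne again: taken
edx=M[112]=10
ecx=0|10=10
edx=M[112]=10
ecx=10^10=0
edx=10+14=24
eax=112+4=116
edi=3+1=4
cmp edi, 5  (cmp 4,5)
jne again: taken
edx=M[116]=-7
After step 41: eax = 116.

116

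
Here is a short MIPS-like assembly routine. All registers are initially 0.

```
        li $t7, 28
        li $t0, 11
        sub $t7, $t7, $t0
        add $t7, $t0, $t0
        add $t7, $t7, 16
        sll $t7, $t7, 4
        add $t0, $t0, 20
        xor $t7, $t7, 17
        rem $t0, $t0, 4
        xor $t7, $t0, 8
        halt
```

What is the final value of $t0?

li $t7, 28 → $t7=28
li $t0, 11 → $t0=11
sub $t7, $t7, $t0 → $t7=28-11=17
add $t7, $t0, $t0 → $t7=11+11=22
add $t7, $t7, 16 → $t7=22+16=38
sll $t7, $t7, 4 → $t7=38<<4=608
add $t0, $t0, 20 → $t0=11+20=31
xor $t7, $t7, 17 → $t7=608^17=625
rem $t0, $t0, 4 → $t0=31%4=3
xor $t7, $t0, 8 → $t7=3^8=11
halt.

3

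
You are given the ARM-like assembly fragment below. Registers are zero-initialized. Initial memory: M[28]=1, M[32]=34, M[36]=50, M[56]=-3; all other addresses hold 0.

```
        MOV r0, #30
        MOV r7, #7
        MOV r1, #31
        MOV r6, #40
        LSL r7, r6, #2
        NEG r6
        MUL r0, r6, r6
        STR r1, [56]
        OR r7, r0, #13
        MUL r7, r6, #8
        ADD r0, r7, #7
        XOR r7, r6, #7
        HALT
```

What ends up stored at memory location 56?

31

after MOV r0, #30: r0=30
after MOV r7, #7: r7=7
after MOV r1, #31: r1=31
after MOV r6, #40: r6=40
after LSL r7, r6, #2: r7=40<<2=160
after NEG r6: r6=-(40)=-40
after MUL r0, r6, r6: r0=(-40)*(-40)=1600
STR r1, [56] → M[56]=31
after OR r7, r0, #13: r7=1600|13=1613
after MUL r7, r6, #8: r7=(-40)*8=-320
after ADD r0, r7, #7: r0=(-320)+7=-313
after XOR r7, r6, #7: r7=(-40)^7=-33
halt.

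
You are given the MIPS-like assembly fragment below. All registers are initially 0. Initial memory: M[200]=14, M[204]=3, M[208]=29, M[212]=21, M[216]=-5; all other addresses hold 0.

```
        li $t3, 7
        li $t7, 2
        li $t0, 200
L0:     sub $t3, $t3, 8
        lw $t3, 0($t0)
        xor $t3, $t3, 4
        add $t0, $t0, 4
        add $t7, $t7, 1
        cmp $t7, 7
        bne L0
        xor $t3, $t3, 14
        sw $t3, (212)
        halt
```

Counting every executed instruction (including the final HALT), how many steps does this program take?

41

li $t3, 7 → $t3=7
li $t7, 2 → $t7=2
li $t0, 200 → $t0=200
sub $t3, $t3, 8 → $t3=7-8=-1
lw $t3, 0($t0) → $t3=M[200]=14
xor $t3, $t3, 4 → $t3=14^4=10
add $t0, $t0, 4 → $t0=200+4=204
add $t7, $t7, 1 → $t7=2+1=3
cmp $t7, 7  (cmp 3,7)
bne L0: taken
sub $t3, $t3, 8 → $t3=10-8=2
lw $t3, 0($t0) → $t3=M[204]=3
xor $t3, $t3, 4 → $t3=3^4=7
add $t0, $t0, 4 → $t0=204+4=208
add $t7, $t7, 1 → $t7=3+1=4
cmp $t7, 7  (cmp 4,7)
bne L0: taken
sub $t3, $t3, 8 → $t3=7-8=-1
lw $t3, 0($t0) → $t3=M[208]=29
xor $t3, $t3, 4 → $t3=29^4=25
add $t0, $t0, 4 → $t0=208+4=212
add $t7, $t7, 1 → $t7=4+1=5
cmp $t7, 7  (cmp 5,7)
bne L0: taken
sub $t3, $t3, 8 → $t3=25-8=17
lw $t3, 0($t0) → $t3=M[212]=21
xor $t3, $t3, 4 → $t3=21^4=17
add $t0, $t0, 4 → $t0=212+4=216
add $t7, $t7, 1 → $t7=5+1=6
cmp $t7, 7  (cmp 6,7)
bne L0: taken
sub $t3, $t3, 8 → $t3=17-8=9
lw $t3, 0($t0) → $t3=M[216]=-5
xor $t3, $t3, 4 → $t3=(-5)^4=-1
add $t0, $t0, 4 → $t0=216+4=220
add $t7, $t7, 1 → $t7=6+1=7
cmp $t7, 7  (cmp 7,7)
bne L0: not taken
xor $t3, $t3, 14 → $t3=(-1)^14=-15
sw $t3, (212) → M[212]=-15
halt.
Total executed instructions: 41.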